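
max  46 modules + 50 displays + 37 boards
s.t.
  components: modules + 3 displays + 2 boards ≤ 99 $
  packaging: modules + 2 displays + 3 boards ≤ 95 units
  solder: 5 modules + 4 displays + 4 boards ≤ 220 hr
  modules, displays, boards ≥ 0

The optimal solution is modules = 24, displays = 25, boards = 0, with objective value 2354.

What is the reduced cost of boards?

-7

Check each constraint at x*: components 99/99 (tight); packaging 74/95 (slack 21); solder 220/220 (tight).
Since packaging is not tight, its dual is 0.
Dual feasibility on the basic columns requires 1·y_components + 5·y_solder = 46, 3·y_components + 4·y_solder = 50.
This yields shadow prices y_components = 6, y_solder = 8.
Reduced cost of boards: c₃ − yᵀa₃ = 37 − (6·2 + 8·4) = 37 − 44 = -7.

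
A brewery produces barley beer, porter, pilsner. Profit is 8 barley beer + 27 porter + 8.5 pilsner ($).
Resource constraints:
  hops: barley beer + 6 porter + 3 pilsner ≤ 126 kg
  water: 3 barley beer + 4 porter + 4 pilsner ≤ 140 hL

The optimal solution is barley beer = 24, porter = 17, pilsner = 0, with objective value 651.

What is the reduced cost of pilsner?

At the optimum: hops uses 126 of 126 (binding); water uses 140 of 140 (binding).
From A_Bᵀ y = c: 1·y_hops + 3·y_water = 8; 6·y_hops + 4·y_water = 27.
Solving: y_hops = 3.5, y_water = 1.5.
Reduced cost of pilsner: c₃ − yᵀa₃ = 8.5 − (3.5·3 + 1.5·4) = 8.5 − 16.5 = -8.

-8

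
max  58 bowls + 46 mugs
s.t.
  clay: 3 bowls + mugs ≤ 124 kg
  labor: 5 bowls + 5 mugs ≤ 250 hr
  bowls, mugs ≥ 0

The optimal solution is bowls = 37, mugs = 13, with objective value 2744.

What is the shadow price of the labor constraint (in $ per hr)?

8

At the optimum: clay uses 124 of 124 (binding); labor uses 250 of 250 (binding).
Dual feasibility on the basic columns requires 3·y_clay + 5·y_labor = 58, 1·y_clay + 5·y_labor = 46.
→ y_clay = 6 and y_labor = 8.
Shadow price of labor = 8.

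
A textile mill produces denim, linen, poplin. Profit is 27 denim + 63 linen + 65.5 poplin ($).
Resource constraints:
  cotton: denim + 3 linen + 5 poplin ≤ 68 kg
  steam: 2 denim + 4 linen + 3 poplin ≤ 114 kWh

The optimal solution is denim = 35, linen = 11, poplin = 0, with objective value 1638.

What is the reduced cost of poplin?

-6.5

Both cotton and steam are binding at x*.
The binding rows give the dual system: 1·y_cotton + 2·y_steam = 27 and 3·y_cotton + 4·y_steam = 63.
→ y_cotton = 9 and y_steam = 9.
Reduced cost of poplin: c₃ − yᵀa₃ = 65.5 − (9·5 + 9·3) = 65.5 − 72 = -6.5.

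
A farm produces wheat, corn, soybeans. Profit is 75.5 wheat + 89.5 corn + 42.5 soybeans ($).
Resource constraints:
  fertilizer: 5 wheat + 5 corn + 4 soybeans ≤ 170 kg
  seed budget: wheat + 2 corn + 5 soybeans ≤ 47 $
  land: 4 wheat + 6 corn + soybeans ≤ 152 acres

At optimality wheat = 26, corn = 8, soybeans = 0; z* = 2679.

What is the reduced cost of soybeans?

-2.5

Binding: fertilizer and land. Non-binding: seed budget (5 unused).
By complementary slackness, y = 0 for the non-binding constraint.
Dual feasibility on the basic columns requires 5·y_fertilizer + 4·y_land = 75.5, 5·y_fertilizer + 6·y_land = 89.5.
This yields shadow prices y_fertilizer = 9.5, y_land = 7.
Reduced cost of soybeans: c₃ − yᵀa₃ = 42.5 − (9.5·4 + 7·1) = 42.5 − 45 = -2.5.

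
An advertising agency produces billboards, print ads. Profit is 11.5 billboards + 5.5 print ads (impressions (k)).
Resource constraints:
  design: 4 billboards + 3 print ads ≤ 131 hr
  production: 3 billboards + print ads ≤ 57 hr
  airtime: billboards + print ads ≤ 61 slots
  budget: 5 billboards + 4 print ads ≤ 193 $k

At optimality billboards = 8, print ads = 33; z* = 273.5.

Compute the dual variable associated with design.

1

Check each constraint at x*: design 131/131 (tight); production 57/57 (tight); airtime 41/61 (slack 20); budget 172/193 (slack 21).
Slack constraints have shadow price 0 (complementary slackness).
Dual feasibility on the basic columns requires 4·y_design + 3·y_production = 11.5, 3·y_design + 1·y_production = 5.5.
Solving: y_design = 1, y_production = 2.5.
Shadow price of design = 1.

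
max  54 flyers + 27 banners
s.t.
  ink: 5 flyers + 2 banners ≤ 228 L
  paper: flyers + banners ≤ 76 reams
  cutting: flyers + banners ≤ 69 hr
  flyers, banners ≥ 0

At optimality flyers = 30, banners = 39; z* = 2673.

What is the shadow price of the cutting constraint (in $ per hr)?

9

Binding: ink and cutting. Non-binding: paper (7 unused).
Slack constraints have shadow price 0 (complementary slackness).
The binding rows give the dual system: 5·y_ink + 1·y_cutting = 54 and 2·y_ink + 1·y_cutting = 27.
This yields shadow prices y_ink = 9, y_cutting = 9.
Shadow price of cutting = 9.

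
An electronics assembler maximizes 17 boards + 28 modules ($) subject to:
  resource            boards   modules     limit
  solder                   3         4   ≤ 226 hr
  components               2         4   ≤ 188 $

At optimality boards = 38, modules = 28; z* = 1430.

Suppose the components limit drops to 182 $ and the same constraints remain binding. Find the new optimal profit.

1406

Check each constraint at x*: solder 226/226 (tight); components 188/188 (tight).
Dual feasibility on the basic columns requires 3·y_solder + 2·y_components = 17, 4·y_solder + 4·y_components = 28.
This yields shadow prices y_solder = 3, y_components = 4.
Δz = y_components·Δb = 4 × (-6) = -24, so new z* = 1430 − 24 = 1406.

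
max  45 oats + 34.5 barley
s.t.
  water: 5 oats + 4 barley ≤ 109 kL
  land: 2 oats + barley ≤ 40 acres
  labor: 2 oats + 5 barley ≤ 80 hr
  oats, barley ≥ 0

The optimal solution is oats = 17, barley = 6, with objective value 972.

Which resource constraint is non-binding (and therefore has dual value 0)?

labor

water: 109/109 (binding)
land: 40/40 (binding)
labor: 64/80 (slack 16)
By complementary slackness, a constraint with positive slack has shadow price 0 → labor.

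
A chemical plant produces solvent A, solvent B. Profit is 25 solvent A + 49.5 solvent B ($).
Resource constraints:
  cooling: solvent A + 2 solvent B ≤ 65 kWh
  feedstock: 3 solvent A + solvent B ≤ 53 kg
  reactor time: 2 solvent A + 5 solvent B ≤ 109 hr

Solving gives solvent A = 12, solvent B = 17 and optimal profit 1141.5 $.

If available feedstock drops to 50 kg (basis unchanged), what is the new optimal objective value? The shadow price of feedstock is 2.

1135.5

Δb = -3, so new z* = 1141.5 + (2)·(-3) = 1141.5 − 6 = 1135.5.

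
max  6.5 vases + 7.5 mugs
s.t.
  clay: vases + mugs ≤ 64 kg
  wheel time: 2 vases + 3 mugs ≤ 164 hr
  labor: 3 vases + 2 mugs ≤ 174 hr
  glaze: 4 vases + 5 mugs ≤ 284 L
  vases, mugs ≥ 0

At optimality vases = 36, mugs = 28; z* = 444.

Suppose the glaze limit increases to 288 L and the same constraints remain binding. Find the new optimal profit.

Binding: clay and glaze. Non-binding: wheel time (8 unused), labor (10 unused).
By complementary slackness, y = 0 for the non-binding constraints.
From A_Bᵀ y = c: 1·y_clay + 4·y_glaze = 6.5; 1·y_clay + 5·y_glaze = 7.5.
This yields shadow prices y_clay = 2.5, y_glaze = 1.
Δz = y_glaze·Δb = 1 × (4) = 4, so new z* = 444 + 4 = 448.

448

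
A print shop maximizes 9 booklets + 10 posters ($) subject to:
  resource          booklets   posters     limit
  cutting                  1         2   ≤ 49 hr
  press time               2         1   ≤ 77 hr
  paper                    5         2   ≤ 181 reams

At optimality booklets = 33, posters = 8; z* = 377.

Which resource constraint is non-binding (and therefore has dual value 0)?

press time

cutting: 49/49 (binding)
press time: 74/77 (slack 3)
paper: 181/181 (binding)
By complementary slackness, a constraint with positive slack has shadow price 0 → press time.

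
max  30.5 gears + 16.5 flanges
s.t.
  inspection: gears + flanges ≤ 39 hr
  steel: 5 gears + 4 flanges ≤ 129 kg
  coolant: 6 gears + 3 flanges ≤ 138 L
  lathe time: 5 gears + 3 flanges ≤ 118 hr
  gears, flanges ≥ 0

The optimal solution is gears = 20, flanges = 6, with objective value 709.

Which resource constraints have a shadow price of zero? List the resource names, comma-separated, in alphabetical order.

inspection: 26/39 (slack 13)
steel: 124/129 (slack 5)
coolant: 138/138 (binding)
lathe time: 118/118 (binding)
By complementary slackness, a constraint with positive slack has shadow price 0 → inspection, steel.

inspection, steel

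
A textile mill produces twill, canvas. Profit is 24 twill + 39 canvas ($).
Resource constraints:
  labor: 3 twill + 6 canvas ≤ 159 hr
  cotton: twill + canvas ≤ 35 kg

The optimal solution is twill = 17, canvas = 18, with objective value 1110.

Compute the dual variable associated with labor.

5

Both labor and cotton are binding at x*.
Dual feasibility on the basic columns requires 3·y_labor + 1·y_cotton = 24, 6·y_labor + 1·y_cotton = 39.
Solving: y_labor = 5, y_cotton = 9.
Shadow price of labor = 5.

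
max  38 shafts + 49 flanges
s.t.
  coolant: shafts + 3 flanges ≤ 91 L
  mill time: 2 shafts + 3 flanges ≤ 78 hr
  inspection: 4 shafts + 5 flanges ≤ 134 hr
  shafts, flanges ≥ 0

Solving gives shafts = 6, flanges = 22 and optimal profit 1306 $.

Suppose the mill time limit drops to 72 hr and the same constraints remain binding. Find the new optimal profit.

1288

At the optimum: coolant uses 72 of 91 (slack = 19); mill time uses 78 of 78 (binding); inspection uses 134 of 134 (binding).
Since coolant is not tight, its dual is 0.
Dual feasibility on the basic columns requires 2·y_mill time + 4·y_inspection = 38, 3·y_mill time + 5·y_inspection = 49.
This yields shadow prices y_mill time = 3, y_inspection = 8.
Δz = y_mill time·Δb = 3 × (-6) = -18, so new z* = 1306 − 18 = 1288.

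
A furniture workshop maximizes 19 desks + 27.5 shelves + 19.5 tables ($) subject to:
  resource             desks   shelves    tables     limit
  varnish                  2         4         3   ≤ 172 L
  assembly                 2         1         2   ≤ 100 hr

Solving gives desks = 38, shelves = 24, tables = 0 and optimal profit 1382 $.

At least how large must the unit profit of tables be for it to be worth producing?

25

At the optimum: varnish uses 172 of 172 (binding); assembly uses 100 of 100 (binding).
The binding rows give the dual system: 2·y_varnish + 2·y_assembly = 19 and 4·y_varnish + 1·y_assembly = 27.5.
→ y_varnish = 6 and y_assembly = 3.5.
tables enters the basis when its profit ≥ yᵀa₃ = 6·3 + 3.5·2 = 25.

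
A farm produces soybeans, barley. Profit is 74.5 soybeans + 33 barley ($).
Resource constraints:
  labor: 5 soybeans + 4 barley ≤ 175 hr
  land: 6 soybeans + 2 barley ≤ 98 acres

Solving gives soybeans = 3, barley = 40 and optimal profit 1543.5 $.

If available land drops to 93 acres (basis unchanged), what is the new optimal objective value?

1496

At the optimum: labor uses 175 of 175 (binding); land uses 98 of 98 (binding).
From A_Bᵀ y = c: 5·y_labor + 6·y_land = 74.5; 4·y_labor + 2·y_land = 33.
→ y_labor = 3.5 and y_land = 9.5.
Δz = y_land·Δb = 9.5 × (-5) = -47.5, so new z* = 1543.5 − 47.5 = 1496.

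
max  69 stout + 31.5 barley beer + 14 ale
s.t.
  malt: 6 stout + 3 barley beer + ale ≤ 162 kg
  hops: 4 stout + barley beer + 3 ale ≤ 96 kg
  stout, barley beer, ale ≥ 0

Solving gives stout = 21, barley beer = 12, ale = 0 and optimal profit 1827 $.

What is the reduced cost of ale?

-4.5

Check each constraint at x*: malt 162/162 (tight); hops 96/96 (tight).
The binding rows give the dual system: 6·y_malt + 4·y_hops = 69 and 3·y_malt + 1·y_hops = 31.5.
Solving: y_malt = 9.5, y_hops = 3.
Reduced cost of ale: c₃ − yᵀa₃ = 14 − (9.5·1 + 3·3) = 14 − 18.5 = -4.5.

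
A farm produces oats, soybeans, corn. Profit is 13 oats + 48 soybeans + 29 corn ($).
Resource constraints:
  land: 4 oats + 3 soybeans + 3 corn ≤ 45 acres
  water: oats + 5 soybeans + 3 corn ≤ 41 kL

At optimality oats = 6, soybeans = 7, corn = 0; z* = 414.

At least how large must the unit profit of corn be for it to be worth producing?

Check each constraint at x*: land 45/45 (tight); water 41/41 (tight).
Dual feasibility on the basic columns requires 4·y_land + 1·y_water = 13, 3·y_land + 5·y_water = 48.
Solving: y_land = 1, y_water = 9.
corn enters the basis when its profit ≥ yᵀa₃ = 1·3 + 9·3 = 30.

30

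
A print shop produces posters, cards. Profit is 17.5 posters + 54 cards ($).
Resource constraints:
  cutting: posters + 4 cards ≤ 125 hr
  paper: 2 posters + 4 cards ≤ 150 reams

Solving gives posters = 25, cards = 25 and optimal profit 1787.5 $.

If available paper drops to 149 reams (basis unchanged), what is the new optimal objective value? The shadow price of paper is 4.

1783.5

Δb = -1, so new z* = 1787.5 + (4)·(-1) = 1787.5 − 4 = 1783.5.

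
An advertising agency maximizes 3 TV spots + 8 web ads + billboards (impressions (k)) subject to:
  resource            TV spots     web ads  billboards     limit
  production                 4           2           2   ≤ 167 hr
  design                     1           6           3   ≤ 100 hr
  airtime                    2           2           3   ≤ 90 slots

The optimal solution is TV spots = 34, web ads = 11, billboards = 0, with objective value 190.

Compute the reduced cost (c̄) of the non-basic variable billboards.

Binding: design and airtime. Non-binding: production (9 unused).
By complementary slackness, y = 0 for the non-binding constraint.
From A_Bᵀ y = c: 1·y_design + 2·y_airtime = 3; 6·y_design + 2·y_airtime = 8.
This yields shadow prices y_design = 1, y_airtime = 1.
Reduced cost of billboards: c₃ − yᵀa₃ = 1 − (1·3 + 1·3) = 1 − 6 = -5.

-5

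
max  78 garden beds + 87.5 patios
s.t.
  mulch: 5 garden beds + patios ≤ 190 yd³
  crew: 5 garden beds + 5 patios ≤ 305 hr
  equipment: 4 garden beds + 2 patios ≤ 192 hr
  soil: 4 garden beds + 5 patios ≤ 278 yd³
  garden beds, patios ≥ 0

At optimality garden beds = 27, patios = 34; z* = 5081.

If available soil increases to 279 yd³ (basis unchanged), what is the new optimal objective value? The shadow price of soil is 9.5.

Δb = 1, so new z* = 5081 + (9.5)·(1) = 5081 + 9.5 = 5090.5.

5090.5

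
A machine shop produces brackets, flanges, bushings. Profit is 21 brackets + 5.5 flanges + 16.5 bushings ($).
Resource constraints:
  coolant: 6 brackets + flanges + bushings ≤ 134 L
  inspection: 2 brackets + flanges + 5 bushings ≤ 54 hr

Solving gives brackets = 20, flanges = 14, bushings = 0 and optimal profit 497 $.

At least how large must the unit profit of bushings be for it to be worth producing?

Check each constraint at x*: coolant 134/134 (tight); inspection 54/54 (tight).
From A_Bᵀ y = c: 6·y_coolant + 2·y_inspection = 21; 1·y_coolant + 1·y_inspection = 5.5.
Solving: y_coolant = 2.5, y_inspection = 3.
bushings enters the basis when its profit ≥ yᵀa₃ = 2.5·1 + 3·5 = 17.5.

17.5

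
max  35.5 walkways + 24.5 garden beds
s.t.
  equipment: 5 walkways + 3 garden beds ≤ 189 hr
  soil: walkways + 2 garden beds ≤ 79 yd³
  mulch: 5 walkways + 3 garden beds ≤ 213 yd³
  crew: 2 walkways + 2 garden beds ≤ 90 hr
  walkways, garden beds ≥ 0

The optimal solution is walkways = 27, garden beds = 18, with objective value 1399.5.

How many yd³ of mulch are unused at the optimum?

24

mulch used = 5·27 + 3·18 = 189; slack = 213 − 189 = 24.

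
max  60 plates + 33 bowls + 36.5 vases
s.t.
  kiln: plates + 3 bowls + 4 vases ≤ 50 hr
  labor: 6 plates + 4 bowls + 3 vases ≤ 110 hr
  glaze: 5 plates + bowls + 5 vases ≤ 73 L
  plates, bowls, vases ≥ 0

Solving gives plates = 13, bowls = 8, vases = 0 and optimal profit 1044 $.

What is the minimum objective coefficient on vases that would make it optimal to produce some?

Binding: labor and glaze. Non-binding: kiln (13 unused).
Slack constraints have shadow price 0 (complementary slackness).
The binding rows give the dual system: 6·y_labor + 5·y_glaze = 60 and 4·y_labor + 1·y_glaze = 33.
→ y_labor = 7.5 and y_glaze = 3.
vases enters the basis when its profit ≥ yᵀa₃ = 7.5·3 + 3·5 = 37.5.

37.5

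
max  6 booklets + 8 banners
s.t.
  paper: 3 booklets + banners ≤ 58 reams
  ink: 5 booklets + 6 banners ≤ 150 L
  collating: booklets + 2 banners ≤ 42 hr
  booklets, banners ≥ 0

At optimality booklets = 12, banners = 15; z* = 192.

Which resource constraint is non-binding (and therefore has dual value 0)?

paper: 51/58 (slack 7)
ink: 150/150 (binding)
collating: 42/42 (binding)
By complementary slackness, a constraint with positive slack has shadow price 0 → paper.

paper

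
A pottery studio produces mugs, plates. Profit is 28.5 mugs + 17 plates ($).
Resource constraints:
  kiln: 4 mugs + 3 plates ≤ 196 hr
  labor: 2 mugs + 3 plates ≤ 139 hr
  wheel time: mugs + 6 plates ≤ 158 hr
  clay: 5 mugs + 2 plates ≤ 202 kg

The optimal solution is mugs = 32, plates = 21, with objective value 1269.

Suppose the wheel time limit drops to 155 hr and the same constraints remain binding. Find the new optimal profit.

1266

Check each constraint at x*: kiln 191/196 (slack 5); labor 127/139 (slack 12); wheel time 158/158 (tight); clay 202/202 (tight).
By complementary slackness, y = 0 for the non-binding constraints.
The binding rows give the dual system: 1·y_wheel time + 5·y_clay = 28.5 and 6·y_wheel time + 2·y_clay = 17.
→ y_wheel time = 1 and y_clay = 5.5.
Δz = y_wheel time·Δb = 1 × (-3) = -3, so new z* = 1269 − 3 = 1266.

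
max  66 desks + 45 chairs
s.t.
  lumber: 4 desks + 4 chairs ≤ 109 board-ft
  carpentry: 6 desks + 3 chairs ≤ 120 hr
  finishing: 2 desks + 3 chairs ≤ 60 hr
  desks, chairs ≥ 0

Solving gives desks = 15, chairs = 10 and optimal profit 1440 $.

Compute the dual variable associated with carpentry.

Binding: carpentry and finishing. Non-binding: lumber (9 unused).
By complementary slackness, y = 0 for the non-binding constraint.
The binding rows give the dual system: 6·y_carpentry + 2·y_finishing = 66 and 3·y_carpentry + 3·y_finishing = 45.
Solving: y_carpentry = 9, y_finishing = 6.
Shadow price of carpentry = 9.

9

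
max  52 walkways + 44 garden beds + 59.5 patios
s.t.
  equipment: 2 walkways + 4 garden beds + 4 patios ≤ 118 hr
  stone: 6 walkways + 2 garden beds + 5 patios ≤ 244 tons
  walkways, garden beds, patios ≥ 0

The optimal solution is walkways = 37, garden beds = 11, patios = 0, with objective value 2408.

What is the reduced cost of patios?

-2.5

Both equipment and stone are binding at x*.
From A_Bᵀ y = c: 2·y_equipment + 6·y_stone = 52; 4·y_equipment + 2·y_stone = 44.
→ y_equipment = 8 and y_stone = 6.
Reduced cost of patios: c₃ − yᵀa₃ = 59.5 − (8·4 + 6·5) = 59.5 − 62 = -2.5.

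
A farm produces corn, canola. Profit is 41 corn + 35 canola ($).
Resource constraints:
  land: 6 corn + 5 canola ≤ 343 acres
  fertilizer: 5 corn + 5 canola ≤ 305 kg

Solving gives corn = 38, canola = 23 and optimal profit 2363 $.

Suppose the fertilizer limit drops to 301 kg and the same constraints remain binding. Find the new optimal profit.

2359

At the optimum: land uses 343 of 343 (binding); fertilizer uses 305 of 305 (binding).
Dual feasibility on the basic columns requires 6·y_land + 5·y_fertilizer = 41, 5·y_land + 5·y_fertilizer = 35.
This yields shadow prices y_land = 6, y_fertilizer = 1.
Δz = y_fertilizer·Δb = 1 × (-4) = -4, so new z* = 2363 − 4 = 2359.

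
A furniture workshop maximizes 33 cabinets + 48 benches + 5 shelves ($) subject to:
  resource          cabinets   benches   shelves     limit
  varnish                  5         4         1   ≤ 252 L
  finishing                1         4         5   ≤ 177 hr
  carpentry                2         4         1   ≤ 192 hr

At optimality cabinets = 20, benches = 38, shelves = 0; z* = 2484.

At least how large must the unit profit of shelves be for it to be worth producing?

Check each constraint at x*: varnish 252/252 (tight); finishing 172/177 (slack 5); carpentry 192/192 (tight).
By complementary slackness, y = 0 for the non-binding constraint.
Dual feasibility on the basic columns requires 5·y_varnish + 2·y_carpentry = 33, 4·y_varnish + 4·y_carpentry = 48.
→ y_varnish = 3 and y_carpentry = 9.
shelves enters the basis when its profit ≥ yᵀa₃ = 3·1 + 9·1 = 12.

12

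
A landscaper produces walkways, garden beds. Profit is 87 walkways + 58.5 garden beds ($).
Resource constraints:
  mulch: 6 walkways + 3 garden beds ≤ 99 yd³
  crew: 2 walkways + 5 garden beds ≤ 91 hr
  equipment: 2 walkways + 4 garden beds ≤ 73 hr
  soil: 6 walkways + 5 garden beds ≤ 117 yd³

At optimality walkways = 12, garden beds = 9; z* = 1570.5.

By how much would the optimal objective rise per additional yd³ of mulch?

7

At the optimum: mulch uses 99 of 99 (binding); crew uses 69 of 91 (slack = 22); equipment uses 60 of 73 (slack = 13); soil uses 117 of 117 (binding).
By complementary slackness, y = 0 for the non-binding constraints.
The binding rows give the dual system: 6·y_mulch + 6·y_soil = 87 and 3·y_mulch + 5·y_soil = 58.5.
This yields shadow prices y_mulch = 7, y_soil = 7.5.
Shadow price of mulch = 7.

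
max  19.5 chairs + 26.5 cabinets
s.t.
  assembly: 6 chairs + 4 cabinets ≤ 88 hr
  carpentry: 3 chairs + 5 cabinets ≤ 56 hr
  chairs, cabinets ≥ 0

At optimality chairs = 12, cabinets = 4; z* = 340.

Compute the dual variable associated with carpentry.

4.5

Check each constraint at x*: assembly 88/88 (tight); carpentry 56/56 (tight).
From A_Bᵀ y = c: 6·y_assembly + 3·y_carpentry = 19.5; 4·y_assembly + 5·y_carpentry = 26.5.
This yields shadow prices y_assembly = 1, y_carpentry = 4.5.
Shadow price of carpentry = 4.5.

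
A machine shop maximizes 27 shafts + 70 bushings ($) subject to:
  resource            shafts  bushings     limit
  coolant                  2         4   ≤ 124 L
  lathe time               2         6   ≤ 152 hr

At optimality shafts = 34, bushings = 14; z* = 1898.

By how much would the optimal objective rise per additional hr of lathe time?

Both coolant and lathe time are binding at x*.
The binding rows give the dual system: 2·y_coolant + 2·y_lathe time = 27 and 4·y_coolant + 6·y_lathe time = 70.
This yields shadow prices y_coolant = 5.5, y_lathe time = 8.
Shadow price of lathe time = 8.

8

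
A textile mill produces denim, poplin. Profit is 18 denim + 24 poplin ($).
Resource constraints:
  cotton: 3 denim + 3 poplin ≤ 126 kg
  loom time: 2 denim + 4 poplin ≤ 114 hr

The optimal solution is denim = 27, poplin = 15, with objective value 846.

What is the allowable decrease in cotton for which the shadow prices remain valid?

Binding constraints: cotton, loom time. The basis is B = [[3,3],[2,4]] with det 6.
Per unit decrease in cotton, x* moves by d = (-0.6667, 0.3333).
The basis stays optimal until denim reaches 0; allowable decrease = 40.5 kg.

40.5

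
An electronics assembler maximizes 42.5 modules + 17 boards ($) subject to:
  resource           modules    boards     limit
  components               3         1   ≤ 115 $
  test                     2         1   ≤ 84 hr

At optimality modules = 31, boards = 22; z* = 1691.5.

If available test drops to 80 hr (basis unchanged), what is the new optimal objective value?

Both components and test are binding at x*.
Dual feasibility on the basic columns requires 3·y_components + 2·y_test = 42.5, 1·y_components + 1·y_test = 17.
Solving: y_components = 8.5, y_test = 8.5.
Δz = y_test·Δb = 8.5 × (-4) = -34, so new z* = 1691.5 − 34 = 1657.5.

1657.5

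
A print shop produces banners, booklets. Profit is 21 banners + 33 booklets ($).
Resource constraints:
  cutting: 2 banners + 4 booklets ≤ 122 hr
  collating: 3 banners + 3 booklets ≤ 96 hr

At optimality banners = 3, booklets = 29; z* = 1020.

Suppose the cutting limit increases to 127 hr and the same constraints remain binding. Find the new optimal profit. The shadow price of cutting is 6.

Δb = 5, so new z* = 1020 + (6)·(5) = 1020 + 30 = 1050.

1050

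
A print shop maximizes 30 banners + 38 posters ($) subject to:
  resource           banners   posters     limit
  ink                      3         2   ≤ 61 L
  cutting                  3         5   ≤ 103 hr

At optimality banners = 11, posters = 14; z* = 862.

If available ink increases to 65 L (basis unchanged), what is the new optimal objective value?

878

Both ink and cutting are binding at x*.
Dual feasibility on the basic columns requires 3·y_ink + 3·y_cutting = 30, 2·y_ink + 5·y_cutting = 38.
Solving: y_ink = 4, y_cutting = 6.
Δz = y_ink·Δb = 4 × (4) = 16, so new z* = 862 + 16 = 878.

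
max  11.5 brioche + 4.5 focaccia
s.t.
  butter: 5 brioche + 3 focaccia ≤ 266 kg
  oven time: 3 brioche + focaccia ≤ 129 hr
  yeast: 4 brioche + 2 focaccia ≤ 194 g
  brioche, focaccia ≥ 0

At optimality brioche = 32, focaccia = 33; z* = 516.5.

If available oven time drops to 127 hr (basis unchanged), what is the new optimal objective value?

511.5

At the optimum: butter uses 259 of 266 (slack = 7); oven time uses 129 of 129 (binding); yeast uses 194 of 194 (binding).
Since butter is not tight, its dual is 0.
From A_Bᵀ y = c: 3·y_oven time + 4·y_yeast = 11.5; 1·y_oven time + 2·y_yeast = 4.5.
This yields shadow prices y_oven time = 2.5, y_yeast = 1.
Δz = y_oven time·Δb = 2.5 × (-2) = -5, so new z* = 516.5 − 5 = 511.5.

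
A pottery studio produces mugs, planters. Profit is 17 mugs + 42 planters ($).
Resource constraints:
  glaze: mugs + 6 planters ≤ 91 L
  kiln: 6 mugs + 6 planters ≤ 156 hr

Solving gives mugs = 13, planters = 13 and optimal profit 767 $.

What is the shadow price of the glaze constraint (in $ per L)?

At the optimum: glaze uses 91 of 91 (binding); kiln uses 156 of 156 (binding).
The binding rows give the dual system: 1·y_glaze + 6·y_kiln = 17 and 6·y_glaze + 6·y_kiln = 42.
→ y_glaze = 5 and y_kiln = 2.
Shadow price of glaze = 5.

5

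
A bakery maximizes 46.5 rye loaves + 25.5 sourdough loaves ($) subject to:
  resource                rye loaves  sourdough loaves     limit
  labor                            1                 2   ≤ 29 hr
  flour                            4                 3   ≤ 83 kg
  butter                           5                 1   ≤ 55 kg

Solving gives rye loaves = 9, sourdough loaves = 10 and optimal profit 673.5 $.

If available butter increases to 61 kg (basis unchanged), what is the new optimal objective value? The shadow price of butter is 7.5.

718.5

Δb = 6, so new z* = 673.5 + (7.5)·(6) = 673.5 + 45 = 718.5.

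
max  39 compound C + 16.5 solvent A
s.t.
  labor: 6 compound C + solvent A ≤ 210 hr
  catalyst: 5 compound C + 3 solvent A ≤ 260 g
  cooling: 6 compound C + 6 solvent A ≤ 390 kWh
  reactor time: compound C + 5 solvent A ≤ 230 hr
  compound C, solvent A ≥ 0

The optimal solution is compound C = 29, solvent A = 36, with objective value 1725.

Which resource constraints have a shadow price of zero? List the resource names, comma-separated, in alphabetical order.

catalyst, reactor time

labor: 210/210 (binding)
catalyst: 253/260 (slack 7)
cooling: 390/390 (binding)
reactor time: 209/230 (slack 21)
By complementary slackness, a constraint with positive slack has shadow price 0 → catalyst, reactor time.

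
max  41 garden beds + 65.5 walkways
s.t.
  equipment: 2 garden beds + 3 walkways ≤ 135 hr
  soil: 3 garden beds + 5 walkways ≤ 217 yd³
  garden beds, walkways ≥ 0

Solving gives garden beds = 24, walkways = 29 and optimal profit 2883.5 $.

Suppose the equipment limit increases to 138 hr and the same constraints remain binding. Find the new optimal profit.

At the optimum: equipment uses 135 of 135 (binding); soil uses 217 of 217 (binding).
From A_Bᵀ y = c: 2·y_equipment + 3·y_soil = 41; 3·y_equipment + 5·y_soil = 65.5.
This yields shadow prices y_equipment = 8.5, y_soil = 8.
Δz = y_equipment·Δb = 8.5 × (3) = 25.5, so new z* = 2883.5 + 25.5 = 2909.

2909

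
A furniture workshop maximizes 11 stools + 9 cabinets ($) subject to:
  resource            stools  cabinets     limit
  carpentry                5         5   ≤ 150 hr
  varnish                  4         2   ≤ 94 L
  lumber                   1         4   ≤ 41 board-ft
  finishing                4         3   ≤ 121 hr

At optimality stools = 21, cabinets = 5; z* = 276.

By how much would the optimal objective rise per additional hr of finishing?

Check each constraint at x*: carpentry 130/150 (slack 20); varnish 94/94 (tight); lumber 41/41 (tight); finishing 99/121 (slack 22).
Since carpentry, finishing are not tight, their duals are 0.
The binding rows give the dual system: 4·y_varnish + 1·y_lumber = 11 and 2·y_varnish + 4·y_lumber = 9.
This yields shadow prices y_varnish = 2.5, y_lumber = 1.
Shadow price of finishing = 0.

0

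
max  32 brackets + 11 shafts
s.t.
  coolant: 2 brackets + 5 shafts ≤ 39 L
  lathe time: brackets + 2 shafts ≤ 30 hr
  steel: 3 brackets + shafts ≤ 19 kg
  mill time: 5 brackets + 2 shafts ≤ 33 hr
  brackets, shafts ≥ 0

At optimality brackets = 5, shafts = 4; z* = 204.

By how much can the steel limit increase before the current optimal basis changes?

Binding constraints: steel, mill time. The basis is B = [[3,1],[5,2]] with det 1.
Per unit increase in steel, x* moves by d = (2, -5).
The basis stays optimal until shafts reaches 0; allowable increase = 0.8 kg.

0.8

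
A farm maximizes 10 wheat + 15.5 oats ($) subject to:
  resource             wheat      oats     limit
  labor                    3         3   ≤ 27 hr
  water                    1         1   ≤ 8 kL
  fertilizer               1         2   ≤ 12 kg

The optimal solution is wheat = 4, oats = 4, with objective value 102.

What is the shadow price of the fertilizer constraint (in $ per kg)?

At the optimum: labor uses 24 of 27 (slack = 3); water uses 8 of 8 (binding); fertilizer uses 12 of 12 (binding).
Slack constraints have shadow price 0 (complementary slackness).
Dual feasibility on the basic columns requires 1·y_water + 1·y_fertilizer = 10, 1·y_water + 2·y_fertilizer = 15.5.
This yields shadow prices y_water = 4.5, y_fertilizer = 5.5.
Shadow price of fertilizer = 5.5.

5.5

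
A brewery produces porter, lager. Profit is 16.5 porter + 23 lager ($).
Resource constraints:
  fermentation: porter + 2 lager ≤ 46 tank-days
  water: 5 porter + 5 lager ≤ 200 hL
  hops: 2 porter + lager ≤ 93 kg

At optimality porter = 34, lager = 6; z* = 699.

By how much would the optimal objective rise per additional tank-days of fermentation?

Binding: fermentation and water. Non-binding: hops (19 unused).
Slack constraints have shadow price 0 (complementary slackness).
The binding rows give the dual system: 1·y_fermentation + 5·y_water = 16.5 and 2·y_fermentation + 5·y_water = 23.
→ y_fermentation = 6.5 and y_water = 2.
Shadow price of fermentation = 6.5.

6.5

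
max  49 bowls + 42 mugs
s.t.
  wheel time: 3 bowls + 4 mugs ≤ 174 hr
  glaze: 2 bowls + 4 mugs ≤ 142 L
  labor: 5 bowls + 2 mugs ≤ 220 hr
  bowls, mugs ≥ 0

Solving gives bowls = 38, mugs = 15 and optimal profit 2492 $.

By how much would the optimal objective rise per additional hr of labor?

5

Binding: wheel time and labor. Non-binding: glaze (6 unused).
By complementary slackness, y = 0 for the non-binding constraint.
From A_Bᵀ y = c: 3·y_wheel time + 5·y_labor = 49; 4·y_wheel time + 2·y_labor = 42.
Solving: y_wheel time = 8, y_labor = 5.
Shadow price of labor = 5.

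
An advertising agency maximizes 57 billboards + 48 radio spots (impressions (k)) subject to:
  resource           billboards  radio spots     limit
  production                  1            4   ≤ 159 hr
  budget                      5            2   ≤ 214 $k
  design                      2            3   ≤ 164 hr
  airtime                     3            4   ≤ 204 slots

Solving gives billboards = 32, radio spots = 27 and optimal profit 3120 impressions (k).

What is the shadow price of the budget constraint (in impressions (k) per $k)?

Binding: budget and airtime. Non-binding: production (19 unused), design (19 unused).
Slack constraints have shadow price 0 (complementary slackness).
From A_Bᵀ y = c: 5·y_budget + 3·y_airtime = 57; 2·y_budget + 4·y_airtime = 48.
Solving: y_budget = 6, y_airtime = 9.
Shadow price of budget = 6.

6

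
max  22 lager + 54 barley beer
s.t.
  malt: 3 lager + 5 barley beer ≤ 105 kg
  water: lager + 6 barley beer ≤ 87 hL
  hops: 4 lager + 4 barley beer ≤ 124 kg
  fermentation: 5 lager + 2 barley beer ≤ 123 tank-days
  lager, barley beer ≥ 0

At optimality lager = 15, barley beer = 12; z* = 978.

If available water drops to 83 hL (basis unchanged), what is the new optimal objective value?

Binding: malt and water. Non-binding: hops (16 unused), fermentation (24 unused).
Slack constraints have shadow price 0 (complementary slackness).
Dual feasibility on the basic columns requires 3·y_malt + 1·y_water = 22, 5·y_malt + 6·y_water = 54.
Solving: y_malt = 6, y_water = 4.
Δz = y_water·Δb = 4 × (-4) = -16, so new z* = 978 − 16 = 962.

962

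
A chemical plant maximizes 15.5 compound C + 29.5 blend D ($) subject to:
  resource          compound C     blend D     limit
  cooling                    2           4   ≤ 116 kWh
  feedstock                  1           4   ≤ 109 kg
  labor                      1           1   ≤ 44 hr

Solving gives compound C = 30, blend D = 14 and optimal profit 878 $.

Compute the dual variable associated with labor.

1.5

Check each constraint at x*: cooling 116/116 (tight); feedstock 86/109 (slack 23); labor 44/44 (tight).
Slack constraints have shadow price 0 (complementary slackness).
The binding rows give the dual system: 2·y_cooling + 1·y_labor = 15.5 and 4·y_cooling + 1·y_labor = 29.5.
→ y_cooling = 7 and y_labor = 1.5.
Shadow price of labor = 1.5.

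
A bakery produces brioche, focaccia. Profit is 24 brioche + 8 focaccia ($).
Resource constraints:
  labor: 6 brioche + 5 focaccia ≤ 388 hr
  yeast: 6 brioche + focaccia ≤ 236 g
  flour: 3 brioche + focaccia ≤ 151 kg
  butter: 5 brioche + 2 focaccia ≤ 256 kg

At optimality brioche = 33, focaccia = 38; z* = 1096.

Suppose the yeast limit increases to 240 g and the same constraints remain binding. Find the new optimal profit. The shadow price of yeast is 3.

1108

Δb = 4, so new z* = 1096 + (3)·(4) = 1096 + 12 = 1108.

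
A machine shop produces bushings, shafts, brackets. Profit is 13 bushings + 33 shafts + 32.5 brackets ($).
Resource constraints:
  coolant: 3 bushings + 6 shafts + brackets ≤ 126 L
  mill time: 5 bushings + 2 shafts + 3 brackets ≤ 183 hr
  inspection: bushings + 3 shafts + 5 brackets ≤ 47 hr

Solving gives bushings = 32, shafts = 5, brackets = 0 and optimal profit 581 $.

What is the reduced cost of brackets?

Binding: coolant and inspection. Non-binding: mill time (13 unused).
Since mill time is not tight, its dual is 0.
From A_Bᵀ y = c: 3·y_coolant + 1·y_inspection = 13; 6·y_coolant + 3·y_inspection = 33.
Solving: y_coolant = 2, y_inspection = 7.
Reduced cost of brackets: c₃ − yᵀa₃ = 32.5 − (2·1 + 7·5) = 32.5 − 37 = -4.5.

-4.5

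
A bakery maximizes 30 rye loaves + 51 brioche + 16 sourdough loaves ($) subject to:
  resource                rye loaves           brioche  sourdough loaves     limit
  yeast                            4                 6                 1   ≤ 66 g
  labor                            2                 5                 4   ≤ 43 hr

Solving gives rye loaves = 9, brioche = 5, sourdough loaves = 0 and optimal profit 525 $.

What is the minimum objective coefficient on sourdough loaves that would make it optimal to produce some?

18

Both yeast and labor are binding at x*.
From A_Bᵀ y = c: 4·y_yeast + 2·y_labor = 30; 6·y_yeast + 5·y_labor = 51.
Solving: y_yeast = 6, y_labor = 3.
sourdough loaves enters the basis when its profit ≥ yᵀa₃ = 6·1 + 3·4 = 18.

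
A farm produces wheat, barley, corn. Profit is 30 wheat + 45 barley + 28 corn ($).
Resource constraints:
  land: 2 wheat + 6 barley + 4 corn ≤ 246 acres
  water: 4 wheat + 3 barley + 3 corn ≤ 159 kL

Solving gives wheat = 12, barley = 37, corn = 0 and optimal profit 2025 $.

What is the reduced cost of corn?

Check each constraint at x*: land 246/246 (tight); water 159/159 (tight).
From A_Bᵀ y = c: 2·y_land + 4·y_water = 30; 6·y_land + 3·y_water = 45.
Solving: y_land = 5, y_water = 5.
Reduced cost of corn: c₃ − yᵀa₃ = 28 − (5·4 + 5·3) = 28 − 35 = -7.

-7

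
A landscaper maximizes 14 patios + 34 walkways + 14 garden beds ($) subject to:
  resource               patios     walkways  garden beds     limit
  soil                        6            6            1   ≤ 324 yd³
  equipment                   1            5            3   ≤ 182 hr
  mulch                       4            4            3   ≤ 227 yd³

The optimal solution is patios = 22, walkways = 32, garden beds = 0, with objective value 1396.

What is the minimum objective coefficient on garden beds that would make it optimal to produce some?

Check each constraint at x*: soil 324/324 (tight); equipment 182/182 (tight); mulch 216/227 (slack 11).
By complementary slackness, y = 0 for the non-binding constraint.
Dual feasibility on the basic columns requires 6·y_soil + 1·y_equipment = 14, 6·y_soil + 5·y_equipment = 34.
This yields shadow prices y_soil = 1.5, y_equipment = 5.
garden beds enters the basis when its profit ≥ yᵀa₃ = 1.5·1 + 5·3 = 16.5.

16.5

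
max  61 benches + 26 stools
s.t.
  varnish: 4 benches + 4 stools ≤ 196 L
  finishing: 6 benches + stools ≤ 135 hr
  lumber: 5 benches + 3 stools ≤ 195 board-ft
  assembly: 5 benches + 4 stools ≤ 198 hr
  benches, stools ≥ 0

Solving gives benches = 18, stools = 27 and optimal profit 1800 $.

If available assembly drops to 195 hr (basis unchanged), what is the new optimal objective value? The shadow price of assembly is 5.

1785

Δb = -3, so new z* = 1800 + (5)·(-3) = 1800 − 15 = 1785.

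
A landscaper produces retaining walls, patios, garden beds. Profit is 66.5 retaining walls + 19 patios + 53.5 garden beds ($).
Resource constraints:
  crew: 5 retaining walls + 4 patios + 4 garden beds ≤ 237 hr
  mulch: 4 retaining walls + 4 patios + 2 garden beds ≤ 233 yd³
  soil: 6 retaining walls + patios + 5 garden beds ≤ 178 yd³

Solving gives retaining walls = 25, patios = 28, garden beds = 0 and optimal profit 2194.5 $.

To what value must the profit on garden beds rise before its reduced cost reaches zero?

55

Binding: crew and soil. Non-binding: mulch (21 unused).
By complementary slackness, y = 0 for the non-binding constraint.
From A_Bᵀ y = c: 5·y_crew + 6·y_soil = 66.5; 4·y_crew + 1·y_soil = 19.
Solving: y_crew = 2.5, y_soil = 9.
garden beds enters the basis when its profit ≥ yᵀa₃ = 2.5·4 + 9·5 = 55.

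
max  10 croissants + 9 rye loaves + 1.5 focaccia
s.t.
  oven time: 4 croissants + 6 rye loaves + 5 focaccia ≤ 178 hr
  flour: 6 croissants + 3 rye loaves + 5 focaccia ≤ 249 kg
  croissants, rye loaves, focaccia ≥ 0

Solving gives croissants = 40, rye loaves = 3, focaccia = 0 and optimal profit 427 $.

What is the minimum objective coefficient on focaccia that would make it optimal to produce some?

10

At the optimum: oven time uses 178 of 178 (binding); flour uses 249 of 249 (binding).
Dual feasibility on the basic columns requires 4·y_oven time + 6·y_flour = 10, 6·y_oven time + 3·y_flour = 9.
→ y_oven time = 1 and y_flour = 1.
focaccia enters the basis when its profit ≥ yᵀa₃ = 1·5 + 1·5 = 10.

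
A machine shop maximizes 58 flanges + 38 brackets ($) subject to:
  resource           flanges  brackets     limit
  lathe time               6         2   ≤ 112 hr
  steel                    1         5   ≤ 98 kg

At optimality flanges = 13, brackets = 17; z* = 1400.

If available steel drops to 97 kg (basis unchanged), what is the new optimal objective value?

1396

Check each constraint at x*: lathe time 112/112 (tight); steel 98/98 (tight).
From A_Bᵀ y = c: 6·y_lathe time + 1·y_steel = 58; 2·y_lathe time + 5·y_steel = 38.
→ y_lathe time = 9 and y_steel = 4.
Δz = y_steel·Δb = 4 × (-1) = -4, so new z* = 1400 − 4 = 1396.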